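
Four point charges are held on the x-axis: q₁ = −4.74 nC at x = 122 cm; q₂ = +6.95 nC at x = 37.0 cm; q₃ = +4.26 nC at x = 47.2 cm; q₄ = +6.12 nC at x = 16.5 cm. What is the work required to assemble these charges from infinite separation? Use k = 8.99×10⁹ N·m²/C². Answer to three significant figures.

4.40×10⁻⁶ J

The assembly work is the sum of pairwise potential energies, U = Σ_{i<j} kqᵢqⱼ/rᵢⱼ.
Pair separations: r₁₂ = 0.850 m, r₁₃ = 0.748 m, r₁₄ = 1.05 m, r₂₃ = 0.102 m, r₂₄ = 0.205 m, r₃₄ = 0.307 m.
Summing all 6 pair terms gives U = 4.40×10⁻⁶ J.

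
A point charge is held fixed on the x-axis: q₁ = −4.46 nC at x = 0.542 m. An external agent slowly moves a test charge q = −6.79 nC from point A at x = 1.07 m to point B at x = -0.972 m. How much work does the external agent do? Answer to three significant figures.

For quasistatic motion the external work equals the change in potential energy: W_ext = qΔV = q(V_B − V_A).
At A: distance to the source charge is 0.528 m; V_A = kq₁/r = -75.9 V.
At B: distance to the source charge is 1.51 m; V_B = kq₁/r = -26.5 V.
ΔV = V_B − V_A = 49.5 V.
W_ext = qΔV = (-6.79×10⁻⁹ C)(49.5 V) = -3.36×10⁻⁷ J.

-3.36×10⁻⁷ J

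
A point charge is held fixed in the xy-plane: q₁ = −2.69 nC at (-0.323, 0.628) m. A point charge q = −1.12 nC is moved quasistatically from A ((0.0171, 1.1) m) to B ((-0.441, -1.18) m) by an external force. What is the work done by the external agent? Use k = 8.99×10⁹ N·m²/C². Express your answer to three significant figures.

For quasistatic motion the external work equals the change in potential energy: W_ext = qΔV = q(V_B − V_A).
At A: distance to the source charge is 0.582 m; V_A = kq₁/r = -41.6 V.
At B: distance to the source charge is 1.81 m; V_B = kq₁/r = -13.3 V.
ΔV = V_B − V_A = 28.2 V.
W_ext = qΔV = (-1.12×10⁻⁹ C)(28.2 V) = -3.16×10⁻⁸ J.

-3.16×10⁻⁸ J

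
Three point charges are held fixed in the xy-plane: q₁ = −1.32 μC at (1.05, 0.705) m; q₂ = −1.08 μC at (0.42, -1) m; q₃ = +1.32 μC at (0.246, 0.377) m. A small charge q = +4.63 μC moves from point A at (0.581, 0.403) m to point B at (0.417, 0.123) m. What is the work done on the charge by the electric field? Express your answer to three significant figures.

-0.0423 J

The work done by the electric force is W_field = −ΔU = −q(V_B − V_A) = q(V_A − V_B).
At A: distances to the source charges are 0.558 m, 1.41 m, 0.336 m; V_A = Σ kqᵢ/rᵢ = 7170 V.
At B: distances to the source charges are 0.860 m, 1.12 m, 0.306 m; V_B = Σ kqᵢ/rᵢ = 1.63×10⁴ V.
ΔV = V_B − V_A = 9140 V.
W_field = −qΔV = −(4.63×10⁻⁶ C)(9140 V) = -0.0423 J.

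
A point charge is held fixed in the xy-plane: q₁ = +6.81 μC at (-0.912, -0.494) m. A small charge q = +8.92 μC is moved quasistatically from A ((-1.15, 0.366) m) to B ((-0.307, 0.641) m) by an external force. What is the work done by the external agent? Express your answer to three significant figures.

For quasistatic motion the external work equals the change in potential energy: W_ext = qΔV = q(V_B − V_A).
At A: distance to the source charge is 0.892 m; V_A = kq₁/r = 6.86×10⁴ V.
At B: distance to the source charge is 1.29 m; V_B = kq₁/r = 4.76×10⁴ V.
ΔV = V_B − V_A = -2.10×10⁴ V.
W_ext = qΔV = (8.92×10⁻⁶ C)(-2.10×10⁴ V) = -0.187 J.

-0.187 J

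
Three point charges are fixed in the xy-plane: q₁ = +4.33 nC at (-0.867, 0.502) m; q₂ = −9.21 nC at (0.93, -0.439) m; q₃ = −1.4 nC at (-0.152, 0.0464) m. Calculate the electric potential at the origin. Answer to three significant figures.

-121 V

Electric potential is a scalar, so the contributions from each charge add algebraically: V = Σ kqᵢ/rᵢ.
Distances from the field point to each charge: r₁ = 1.00 m, r₂ = 1.03 m, r₃ = 0.159 m.
V = k[(4.33×10⁻⁹)/(1.00) + (-9.21×10⁻⁹)/(1.03) + (-1.40×10⁻⁹)/(0.159)] = -121 V.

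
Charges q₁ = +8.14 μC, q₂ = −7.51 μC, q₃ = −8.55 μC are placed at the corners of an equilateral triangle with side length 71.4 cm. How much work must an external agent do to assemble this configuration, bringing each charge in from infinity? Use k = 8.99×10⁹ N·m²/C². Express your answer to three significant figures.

The assembly work is the sum of pairwise potential energies, U = Σ_{i<j} kqᵢqⱼ/rᵢⱼ.
All three pair separations equal the side length, 0.714 m.
U = (-0.770) + (-0.876) + (0.808) = -0.838 J.

-0.838 J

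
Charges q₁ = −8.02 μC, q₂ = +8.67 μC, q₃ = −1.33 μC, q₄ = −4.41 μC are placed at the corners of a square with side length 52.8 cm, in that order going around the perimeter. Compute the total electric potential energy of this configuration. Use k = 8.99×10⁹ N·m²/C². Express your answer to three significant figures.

The work to assemble the configuration equals its total potential energy, U = Σ kqᵢqⱼ/rᵢⱼ over all pairs.
The four side pairs have separation 0.528 m and the two diagonal pairs 0.747 m.
Summing all 6 pair terms gives U = -1.01 J.

-1.01 J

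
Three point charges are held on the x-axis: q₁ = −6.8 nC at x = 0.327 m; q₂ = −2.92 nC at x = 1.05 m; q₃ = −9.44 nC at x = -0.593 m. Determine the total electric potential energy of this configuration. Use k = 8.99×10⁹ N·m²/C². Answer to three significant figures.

1.02×10⁻⁶ J

The work to assemble the configuration equals its total potential energy, U = Σ kqᵢqⱼ/rᵢⱼ over all pairs.
Pair separations: r₁₂ = 0.723 m, r₁₃ = 0.920 m, r₂₃ = 1.64 m.
U = (2.47×10⁻⁷) + (6.27×10⁻⁷) + (1.51×10⁻⁷) = 1.02×10⁻⁶ J.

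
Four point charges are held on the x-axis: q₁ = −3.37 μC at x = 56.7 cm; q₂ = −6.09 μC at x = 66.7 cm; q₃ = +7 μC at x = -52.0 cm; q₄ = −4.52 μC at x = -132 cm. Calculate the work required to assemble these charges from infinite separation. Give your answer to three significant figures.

1.17 J

The assembly work is the sum of pairwise potential energies, U = Σ_{i<j} kqᵢqⱼ/rᵢⱼ.
Pair separations: r₁₂ = 0.100 m, r₁₃ = 1.09 m, r₁₄ = 1.89 m, r₂₃ = 1.19 m, r₂₄ = 1.99 m, r₃₄ = 0.800 m.
Summing all 6 pair terms gives U = 1.17 J.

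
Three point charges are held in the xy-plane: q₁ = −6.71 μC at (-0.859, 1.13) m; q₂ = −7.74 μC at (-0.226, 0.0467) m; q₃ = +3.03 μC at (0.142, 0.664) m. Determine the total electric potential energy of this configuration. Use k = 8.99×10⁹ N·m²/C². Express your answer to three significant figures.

-0.0868 J

The assembly work is the sum of pairwise potential energies, U = Σ_{i<j} kqᵢqⱼ/rᵢⱼ.
Pair separations: r₁₂ = 1.25 m, r₁₃ = 1.10 m, r₂₃ = 0.719 m.
U = (0.372) + (-0.166) + (-0.293) = -0.0868 J.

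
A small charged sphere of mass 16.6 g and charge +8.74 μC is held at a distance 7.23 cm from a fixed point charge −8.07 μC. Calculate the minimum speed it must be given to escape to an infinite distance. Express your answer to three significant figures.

32.5 m/s

To just escape, total mechanical energy must reach zero at infinity: ½mv²_min + U = 0, so ½mv²_min = −U = |kQq|/r.
|U| = |kQq|/r = (8.99×10⁹ N·m²/C²)(8.07×10⁻⁶)(8.74×10⁻⁶)/(0.0723) = 8.77 J.
v_min = √(2|U|/m) = √(2·8.77/0.0166) = 32.5 m/s.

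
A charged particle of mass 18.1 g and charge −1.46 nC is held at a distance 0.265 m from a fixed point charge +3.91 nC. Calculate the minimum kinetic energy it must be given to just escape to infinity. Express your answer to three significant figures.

1.94×10⁻⁷ J

To just escape, total mechanical energy must reach zero at infinity: ½mv²_min + U = 0, so ½mv²_min = −U = |kQq|/r.
|U| = |kQq|/r = (8.99×10⁹ N·m²/C²)(3.91×10⁻⁹)(1.46×10⁻⁹)/(0.265) = 1.94×10⁻⁷ J.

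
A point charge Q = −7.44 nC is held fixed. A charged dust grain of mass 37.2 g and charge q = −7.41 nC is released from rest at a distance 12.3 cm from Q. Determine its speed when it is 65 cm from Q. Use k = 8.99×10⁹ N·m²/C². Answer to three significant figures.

0.0133 m/s

Only the electrostatic force acts, so mechanical energy is conserved: ½mv² = U₁ − U₂ = kQq(1/r₁ − 1/r₂).
U₁ − U₂ = (8.99×10⁹ N·m²/C²)(-7.44×10⁻⁹ C)(-7.41×10⁻⁹ C)(1/0.123 − 1/0.650) = 3.27×10⁻⁶ J.
v = √(2·3.27×10⁻⁶/0.0372) = 0.0133 m/s.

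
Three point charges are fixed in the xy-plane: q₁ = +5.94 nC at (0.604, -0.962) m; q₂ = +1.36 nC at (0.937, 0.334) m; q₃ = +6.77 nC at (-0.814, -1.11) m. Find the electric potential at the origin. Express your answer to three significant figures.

104 V

The total potential is the scalar sum of each charge's contribution, V = Σ kqᵢ/rᵢ.
Distances from the field point to each charge: r₁ = 1.14 m, r₂ = 0.995 m, r₃ = 1.38 m.
V = k[(5.94×10⁻⁹)/(1.14) + (1.36×10⁻⁹)/(0.995) + (6.77×10⁻⁹)/(1.38)] = 104 V.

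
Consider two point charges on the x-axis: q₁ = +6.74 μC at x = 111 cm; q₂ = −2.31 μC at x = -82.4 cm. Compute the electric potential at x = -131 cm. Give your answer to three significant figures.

-1.77×10⁴ V

Electric potential is a scalar, so the contributions from each charge add algebraically: V = Σ kqᵢ/rᵢ.
Distances from the field point to each charge: r₁ = 2.42 m, r₂ = 0.486 m.
V = k[(6.74×10⁻⁶)/(2.42) + (-2.31×10⁻⁶)/(0.486)] = -1.77×10⁴ V.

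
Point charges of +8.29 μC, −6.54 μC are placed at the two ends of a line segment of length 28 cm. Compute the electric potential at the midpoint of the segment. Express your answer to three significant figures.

The total potential is the scalar sum of each charge's contribution, V = Σ kqᵢ/rᵢ.
Each charge is 0.140 m from the midpoint.
V = k[(8.29×10⁻⁶)/(0.140) + (-6.54×10⁻⁶)/(0.140)] = 1.12×10⁵ V.

1.12×10⁵ V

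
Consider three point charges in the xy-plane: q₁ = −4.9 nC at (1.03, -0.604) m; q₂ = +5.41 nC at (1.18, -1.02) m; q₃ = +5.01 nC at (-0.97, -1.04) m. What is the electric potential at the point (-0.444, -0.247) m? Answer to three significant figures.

45.3 V

Electric potential is a scalar, so the contributions from each charge add algebraically: V = Σ kqᵢ/rᵢ.
Distances from the field point to each charge: r₁ = 1.52 m, r₂ = 1.80 m, r₃ = 0.952 m.
V = k[(-4.90×10⁻⁹)/(1.52) + (5.41×10⁻⁹)/(1.80) + (5.01×10⁻⁹)/(0.952)] = 45.3 V.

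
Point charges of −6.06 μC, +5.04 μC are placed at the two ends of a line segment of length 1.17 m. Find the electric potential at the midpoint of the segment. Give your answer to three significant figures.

-1.57×10⁴ V

Electric potential is a scalar, so the contributions from each charge add algebraically: V = Σ kqᵢ/rᵢ.
Each charge is 0.585 m from the midpoint.
V = k[(-6.06×10⁻⁶)/(0.585) + (5.04×10⁻⁶)/(0.585)] = -1.57×10⁴ V.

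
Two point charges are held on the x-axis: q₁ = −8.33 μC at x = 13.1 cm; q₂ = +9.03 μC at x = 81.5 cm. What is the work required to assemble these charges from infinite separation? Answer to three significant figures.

The assembly work is the sum of pairwise potential energies, U = Σ_{i<j} kqᵢqⱼ/rᵢⱼ.
Pair separations: r₁₂ = 0.684 m.
U = (-0.989) = -0.989 J.

-0.989 J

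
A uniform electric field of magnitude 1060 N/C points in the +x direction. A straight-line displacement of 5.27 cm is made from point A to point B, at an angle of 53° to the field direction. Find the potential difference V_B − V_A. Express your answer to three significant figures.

Only the component of displacement along E changes the potential: ΔV = −E·d·cosθ.
ΔV = −(1060 V/m)(0.0527 m)cos53° = -33.6 V.

-33.6 V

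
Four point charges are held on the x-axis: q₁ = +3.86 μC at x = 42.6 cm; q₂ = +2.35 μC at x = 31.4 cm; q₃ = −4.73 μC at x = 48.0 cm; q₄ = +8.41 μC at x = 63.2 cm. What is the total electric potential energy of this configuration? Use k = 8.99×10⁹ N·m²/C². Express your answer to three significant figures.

The assembly work is the sum of pairwise potential energies, U = Σ_{i<j} kqᵢqⱼ/rᵢⱼ.
Pair separations: r₁₂ = 0.112 m, r₁₃ = 0.0540 m, r₁₄ = 0.206 m, r₂₃ = 0.166 m, r₂₄ = 0.318 m, r₃₄ = 0.152 m.
Summing all 6 pair terms gives U = -3.29 J.

-3.29 J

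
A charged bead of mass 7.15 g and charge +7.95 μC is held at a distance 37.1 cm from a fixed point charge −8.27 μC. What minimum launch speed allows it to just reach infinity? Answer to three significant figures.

To just escape, total mechanical energy must reach zero at infinity: ½mv²_min + U = 0, so ½mv²_min = −U = |kQq|/r.
|U| = |kQq|/r = (8.99×10⁹ N·m²/C²)(8.27×10⁻⁶)(7.95×10⁻⁶)/(0.371) = 1.59 J.
v_min = √(2|U|/m) = √(2·1.59/7.15×10⁻³) = 21.1 m/s.

21.1 m/s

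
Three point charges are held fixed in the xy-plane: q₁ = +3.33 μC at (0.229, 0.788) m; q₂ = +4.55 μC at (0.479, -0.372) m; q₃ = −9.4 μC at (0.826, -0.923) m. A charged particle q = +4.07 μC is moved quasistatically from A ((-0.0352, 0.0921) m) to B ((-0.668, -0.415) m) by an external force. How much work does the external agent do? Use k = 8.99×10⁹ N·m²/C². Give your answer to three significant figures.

For quasistatic motion the external work equals the change in potential energy: W_ext = qΔV = q(V_B − V_A).
At A: distances to the source charges are 0.744 m, 0.693 m, 1.33 m; V_A = Σ kqᵢ/rᵢ = 3.58×10⁴ V.
At B: distances to the source charges are 1.50 m, 1.15 m, 1.58 m; V_B = Σ kqᵢ/rᵢ = 2030 V.
ΔV = V_B − V_A = -3.38×10⁴ V.
W_ext = qΔV = (4.07×10⁻⁶ C)(-3.38×10⁴ V) = -0.137 J.

-0.137 J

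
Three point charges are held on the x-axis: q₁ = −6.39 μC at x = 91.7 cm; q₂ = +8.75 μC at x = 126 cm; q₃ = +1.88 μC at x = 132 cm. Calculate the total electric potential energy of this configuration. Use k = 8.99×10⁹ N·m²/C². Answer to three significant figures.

The work to assemble the configuration equals its total potential energy, U = Σ kqᵢqⱼ/rᵢⱼ over all pairs.
Pair separations: r₁₂ = 0.343 m, r₁₃ = 0.403 m, r₂₃ = 0.0600 m.
U = (-1.47) + (-0.268) + (2.46) = 0.731 J.

0.731 J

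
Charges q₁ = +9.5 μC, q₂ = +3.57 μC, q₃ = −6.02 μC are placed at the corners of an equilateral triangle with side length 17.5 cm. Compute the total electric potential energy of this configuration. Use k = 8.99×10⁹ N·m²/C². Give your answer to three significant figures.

The work to assemble the configuration equals its total potential energy, U = Σ kqᵢqⱼ/rᵢⱼ over all pairs.
All three pair separations equal the side length, 0.175 m.
U = (1.74) + (-2.94) + (-1.10) = -2.30 J.

-2.30 J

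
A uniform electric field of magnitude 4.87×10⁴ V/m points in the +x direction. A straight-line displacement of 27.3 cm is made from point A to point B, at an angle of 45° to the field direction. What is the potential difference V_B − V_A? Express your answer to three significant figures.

-9400 V

Only the component of displacement along E changes the potential: ΔV = −E·d·cosθ.
ΔV = −(4.87×10⁴ V/m)(0.273 m)cos45° = -9400 V.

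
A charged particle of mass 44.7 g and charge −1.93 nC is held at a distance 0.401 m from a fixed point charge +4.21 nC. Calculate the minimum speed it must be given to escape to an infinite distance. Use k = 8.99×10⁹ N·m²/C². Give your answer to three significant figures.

To just escape, total mechanical energy must reach zero at infinity: ½mv²_min + U = 0, so ½mv²_min = −U = |kQq|/r.
|U| = |kQq|/r = (8.99×10⁹ N·m²/C²)(4.21×10⁻⁹)(1.93×10⁻⁹)/(0.401) = 1.82×10⁻⁷ J.
v_min = √(2|U|/m) = √(2·1.82×10⁻⁷/0.0447) = 2.85×10⁻³ m/s.

2.85×10⁻³ m/s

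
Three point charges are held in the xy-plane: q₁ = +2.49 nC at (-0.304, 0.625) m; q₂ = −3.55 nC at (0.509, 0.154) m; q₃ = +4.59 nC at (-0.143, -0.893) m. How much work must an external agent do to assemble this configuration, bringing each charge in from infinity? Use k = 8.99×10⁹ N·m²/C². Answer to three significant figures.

The assembly work is the sum of pairwise potential energies, U = Σ_{i<j} kqᵢqⱼ/rᵢⱼ.
Pair separations: r₁₂ = 0.940 m, r₁₃ = 1.53 m, r₂₃ = 1.23 m.
U = (-8.46×10⁻⁸) + (6.73×10⁻⁸) + (-1.19×10⁻⁷) = -1.36×10⁻⁷ J.

-1.36×10⁻⁷ J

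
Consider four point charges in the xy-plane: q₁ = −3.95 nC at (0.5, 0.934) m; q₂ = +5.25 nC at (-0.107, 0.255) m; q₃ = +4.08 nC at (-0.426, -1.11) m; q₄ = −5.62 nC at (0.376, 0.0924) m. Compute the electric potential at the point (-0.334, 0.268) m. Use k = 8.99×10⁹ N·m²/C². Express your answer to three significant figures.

Electric potential is a scalar, so the contributions from each charge add algebraically: V = Σ kqᵢ/rᵢ.
Distances from the field point to each charge: r₁ = 1.07 m, r₂ = 0.227 m, r₃ = 1.38 m, r₄ = 0.731 m.
V = k[(-3.95×10⁻⁹)/(1.07) + (5.25×10⁻⁹)/(0.227) + (4.08×10⁻⁹)/(1.38) + (-5.62×10⁻⁹)/(0.731)] = 132 V.

132 V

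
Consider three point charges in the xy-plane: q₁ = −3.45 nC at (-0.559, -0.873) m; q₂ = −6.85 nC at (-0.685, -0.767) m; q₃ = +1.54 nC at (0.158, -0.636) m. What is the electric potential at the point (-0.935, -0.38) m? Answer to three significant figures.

-171 V

The total potential is the scalar sum of each charge's contribution, V = Σ kqᵢ/rᵢ.
Distances from the field point to each charge: r₁ = 0.620 m, r₂ = 0.461 m, r₃ = 1.12 m.
V = k[(-3.45×10⁻⁹)/(0.620) + (-6.85×10⁻⁹)/(0.461) + (1.54×10⁻⁹)/(1.12)] = -171 V.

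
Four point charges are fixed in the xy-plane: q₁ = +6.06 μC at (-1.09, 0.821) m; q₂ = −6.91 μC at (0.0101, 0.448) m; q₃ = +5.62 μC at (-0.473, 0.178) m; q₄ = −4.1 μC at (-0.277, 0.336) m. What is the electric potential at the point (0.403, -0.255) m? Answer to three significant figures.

Electric potential is a scalar, so the contributions from each charge add algebraically: V = Σ kqᵢ/rᵢ.
Distances from the field point to each charge: r₁ = 1.84 m, r₂ = 0.805 m, r₃ = 0.977 m, r₄ = 0.901 m.
V = k[(6.06×10⁻⁶)/(1.84) + (-6.91×10⁻⁶)/(0.805) + (5.62×10⁻⁶)/(0.977) + (-4.10×10⁻⁶)/(0.901)] = -3.67×10⁴ V.

-3.67×10⁴ V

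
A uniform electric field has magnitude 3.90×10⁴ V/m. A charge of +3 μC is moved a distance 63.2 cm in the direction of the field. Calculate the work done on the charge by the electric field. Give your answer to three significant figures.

The potential change for a displacement 63.2 cm in the direction of the field is ΔV = −Ed = -2.46×10⁴ V.
W_field = −qΔV = 0.0739 J.

0.0739 J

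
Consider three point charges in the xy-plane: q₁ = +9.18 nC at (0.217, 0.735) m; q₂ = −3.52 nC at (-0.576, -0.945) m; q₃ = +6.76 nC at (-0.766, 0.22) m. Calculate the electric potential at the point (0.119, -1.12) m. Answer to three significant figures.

38.1 V

The total potential is the scalar sum of each charge's contribution, V = Σ kqᵢ/rᵢ.
Distances from the field point to each charge: r₁ = 1.86 m, r₂ = 0.717 m, r₃ = 1.61 m.
V = k[(9.18×10⁻⁹)/(1.86) + (-3.52×10⁻⁹)/(0.717) + (6.76×10⁻⁹)/(1.61)] = 38.1 V.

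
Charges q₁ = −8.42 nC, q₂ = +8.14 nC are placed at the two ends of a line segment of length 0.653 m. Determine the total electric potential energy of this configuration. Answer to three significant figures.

-9.44×10⁻⁷ J

The assembly work is the sum of pairwise potential energies, U = Σ_{i<j} kqᵢqⱼ/rᵢⱼ.
The separation is r = 0.653 m.
U = (-9.44×10⁻⁷) = -9.44×10⁻⁷ J.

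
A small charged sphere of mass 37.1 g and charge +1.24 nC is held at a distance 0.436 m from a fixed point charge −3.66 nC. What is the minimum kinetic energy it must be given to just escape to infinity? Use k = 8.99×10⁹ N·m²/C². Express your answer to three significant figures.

9.36×10⁻⁸ J

To just escape, total mechanical energy must reach zero at infinity: ½mv²_min + U = 0, so ½mv²_min = −U = |kQq|/r.
|U| = |kQq|/r = (8.99×10⁹ N·m²/C²)(3.66×10⁻⁹)(1.24×10⁻⁹)/(0.436) = 9.36×10⁻⁸ J.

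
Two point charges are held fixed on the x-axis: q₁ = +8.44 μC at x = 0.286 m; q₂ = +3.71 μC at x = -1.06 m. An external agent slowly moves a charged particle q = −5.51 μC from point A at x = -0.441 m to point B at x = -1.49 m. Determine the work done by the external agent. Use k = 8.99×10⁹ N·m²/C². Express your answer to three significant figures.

For quasistatic motion the external work equals the change in potential energy: W_ext = qΔV = q(V_B − V_A).
At A: distances to the source charges are 0.727 m, 0.619 m; V_A = Σ kqᵢ/rᵢ = 1.58×10⁵ V.
At B: distances to the source charges are 1.78 m, 0.430 m; V_B = Σ kqᵢ/rᵢ = 1.20×10⁵ V.
ΔV = V_B − V_A = -3.80×10⁴ V.
W_ext = qΔV = (-5.51×10⁻⁶ C)(-3.80×10⁴ V) = 0.209 J.

0.209 J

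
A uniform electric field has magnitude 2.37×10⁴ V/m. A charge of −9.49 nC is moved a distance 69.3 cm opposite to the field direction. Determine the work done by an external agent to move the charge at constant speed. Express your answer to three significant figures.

The potential change for a displacement 69.3 cm opposite to the field direction is ΔV = +Ed = 1.64×10⁴ V.
W_ext = qΔV = -1.56×10⁻⁴ J.

-1.56×10⁻⁴ J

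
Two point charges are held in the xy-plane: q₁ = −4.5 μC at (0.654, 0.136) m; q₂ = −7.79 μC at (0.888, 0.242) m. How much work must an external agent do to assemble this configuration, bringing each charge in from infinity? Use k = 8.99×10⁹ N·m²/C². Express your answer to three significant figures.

1.23 J

The work to assemble the configuration equals its total potential energy, U = Σ kqᵢqⱼ/rᵢⱼ over all pairs.
Pair separations: r₁₂ = 0.257 m.
U = (1.23) = 1.23 J.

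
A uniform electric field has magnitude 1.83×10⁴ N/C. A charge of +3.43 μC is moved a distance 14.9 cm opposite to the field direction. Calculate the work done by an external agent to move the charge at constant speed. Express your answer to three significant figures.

9.35×10⁻³ J

The potential change for a displacement 14.9 cm opposite to the field direction is ΔV = +Ed = 2730 V.
W_ext = qΔV = 9.35×10⁻³ J.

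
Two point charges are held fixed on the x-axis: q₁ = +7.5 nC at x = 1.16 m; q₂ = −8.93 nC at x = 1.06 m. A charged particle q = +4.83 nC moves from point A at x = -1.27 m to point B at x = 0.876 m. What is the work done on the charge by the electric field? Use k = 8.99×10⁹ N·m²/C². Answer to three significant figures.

The work done by the electric force is W_field = −ΔU = −q(V_B − V_A) = q(V_A − V_B).
At A: distances to the source charges are 2.43 m, 2.33 m; V_A = Σ kqᵢ/rᵢ = -6.71 V.
At B: distances to the source charges are 0.284 m, 0.184 m; V_B = Σ kqᵢ/rᵢ = -199 V.
ΔV = V_B − V_A = -192 V.
W_field = −qΔV = −(4.83×10⁻⁹ C)(-192 V) = 9.28×10⁻⁷ J.

9.28×10⁻⁷ J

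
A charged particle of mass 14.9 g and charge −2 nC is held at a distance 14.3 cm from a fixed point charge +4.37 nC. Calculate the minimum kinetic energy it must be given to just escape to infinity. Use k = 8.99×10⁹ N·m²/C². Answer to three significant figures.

5.49×10⁻⁷ J

To just escape, total mechanical energy must reach zero at infinity: ½mv²_min + U = 0, so ½mv²_min = −U = |kQq|/r.
|U| = |kQq|/r = (8.99×10⁹ N·m²/C²)(4.37×10⁻⁹)(2.00×10⁻⁹)/(0.143) = 5.49×10⁻⁷ J.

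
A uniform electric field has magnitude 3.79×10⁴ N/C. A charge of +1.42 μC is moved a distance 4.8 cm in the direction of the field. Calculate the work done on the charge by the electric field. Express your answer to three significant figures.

The potential change for a displacement 4.8 cm in the direction of the field is ΔV = −Ed = -1820 V.
W_field = −qΔV = 2.58×10⁻³ J.

2.58×10⁻³ J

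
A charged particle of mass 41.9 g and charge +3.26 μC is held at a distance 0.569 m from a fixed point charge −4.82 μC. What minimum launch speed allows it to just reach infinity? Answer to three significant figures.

3.44 m/s

To just escape, total mechanical energy must reach zero at infinity: ½mv²_min + U = 0, so ½mv²_min = −U = |kQq|/r.
|U| = |kQq|/r = (8.99×10⁹ N·m²/C²)(4.82×10⁻⁶)(3.26×10⁻⁶)/(0.569) = 0.248 J.
v_min = √(2|U|/m) = √(2·0.248/0.0419) = 3.44 m/s.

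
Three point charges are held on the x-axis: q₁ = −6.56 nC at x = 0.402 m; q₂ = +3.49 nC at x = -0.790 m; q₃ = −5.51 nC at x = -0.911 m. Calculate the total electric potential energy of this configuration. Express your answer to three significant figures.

The assembly work is the sum of pairwise potential energies, U = Σ_{i<j} kqᵢqⱼ/rᵢⱼ.
Pair separations: r₁₂ = 1.19 m, r₁₃ = 1.31 m, r₂₃ = 0.121 m.
U = (-1.73×10⁻⁷) + (2.47×10⁻⁷) + (-1.43×10⁻⁶) = -1.35×10⁻⁶ J.

-1.35×10⁻⁶ J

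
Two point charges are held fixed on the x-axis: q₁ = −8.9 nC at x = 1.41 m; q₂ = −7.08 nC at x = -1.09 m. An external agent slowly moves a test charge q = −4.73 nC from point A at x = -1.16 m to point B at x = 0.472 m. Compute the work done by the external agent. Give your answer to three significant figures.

For quasistatic motion the external work equals the change in potential energy: W_ext = qΔV = q(V_B − V_A).
At A: distances to the source charges are 2.57 m, 0.0700 m; V_A = Σ kqᵢ/rᵢ = -940 V.
At B: distances to the source charges are 0.938 m, 1.56 m; V_B = Σ kqᵢ/rᵢ = -126 V.
ΔV = V_B − V_A = 814 V.
W_ext = qΔV = (-4.73×10⁻⁹ C)(814 V) = -3.85×10⁻⁶ J.

-3.85×10⁻⁶ J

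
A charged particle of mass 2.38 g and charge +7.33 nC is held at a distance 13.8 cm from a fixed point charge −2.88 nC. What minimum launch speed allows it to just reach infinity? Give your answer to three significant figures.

To just escape, total mechanical energy must reach zero at infinity: ½mv²_min + U = 0, so ½mv²_min = −U = |kQq|/r.
|U| = |kQq|/r = (8.99×10⁹ N·m²/C²)(2.88×10⁻⁹)(7.33×10⁻⁹)/(0.138) = 1.38×10⁻⁶ J.
v_min = √(2|U|/m) = √(2·1.38×10⁻⁶/2.38×10⁻³) = 0.0340 m/s.

0.0340 m/s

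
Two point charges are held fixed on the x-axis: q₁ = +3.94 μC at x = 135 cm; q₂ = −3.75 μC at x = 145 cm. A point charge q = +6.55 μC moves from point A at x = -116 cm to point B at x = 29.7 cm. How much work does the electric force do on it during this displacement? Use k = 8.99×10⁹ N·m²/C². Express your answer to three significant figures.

The work done by the electric force is W_field = −ΔU = −q(V_B − V_A) = q(V_A − V_B).
At A: distances to the source charges are 2.51 m, 2.61 m; V_A = Σ kqᵢ/rᵢ = 1200 V.
At B: distances to the source charges are 1.05 m, 1.15 m; V_B = Σ kqᵢ/rᵢ = 4400 V.
ΔV = V_B − V_A = 3200 V.
W_field = −qΔV = −(6.55×10⁻⁶ C)(3200 V) = -0.0210 J.

-0.0210 J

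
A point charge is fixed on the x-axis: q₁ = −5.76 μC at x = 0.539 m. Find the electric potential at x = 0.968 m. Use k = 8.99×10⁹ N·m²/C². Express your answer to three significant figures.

The total potential is the scalar sum of each charge's contribution, V = Σ kqᵢ/rᵢ.
V = k[(-5.76×10⁻⁶)/(0.429)] = -1.21×10⁵ V.

-1.21×10⁵ V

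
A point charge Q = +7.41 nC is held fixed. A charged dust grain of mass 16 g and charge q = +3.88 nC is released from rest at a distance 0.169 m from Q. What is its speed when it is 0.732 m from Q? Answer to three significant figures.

0.0121 m/s

Only the electrostatic force acts, so mechanical energy is conserved: ½mv² = U₁ − U₂ = kQq(1/r₁ − 1/r₂).
U₁ − U₂ = (8.99×10⁹ N·m²/C²)(7.41×10⁻⁹ C)(3.88×10⁻⁹ C)(1/0.169 − 1/0.732) = 1.18×10⁻⁶ J.
v = √(2·1.18×10⁻⁶/0.0160) = 0.0121 m/s.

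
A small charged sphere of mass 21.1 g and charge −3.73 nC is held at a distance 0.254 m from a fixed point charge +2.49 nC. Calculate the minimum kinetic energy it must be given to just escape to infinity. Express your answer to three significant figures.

3.29×10⁻⁷ J

To just escape, total mechanical energy must reach zero at infinity: ½mv²_min + U = 0, so ½mv²_min = −U = |kQq|/r.
|U| = |kQq|/r = (8.99×10⁹ N·m²/C²)(2.49×10⁻⁹)(3.73×10⁻⁹)/(0.254) = 3.29×10⁻⁷ J.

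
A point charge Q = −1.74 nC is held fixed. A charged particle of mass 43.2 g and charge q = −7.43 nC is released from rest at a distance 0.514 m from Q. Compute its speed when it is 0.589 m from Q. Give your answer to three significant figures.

1.15×10⁻³ m/s

Only the electrostatic force acts, so mechanical energy is conserved: ½mv² = U₁ − U₂ = kQq(1/r₁ − 1/r₂).
U₁ − U₂ = (8.99×10⁹ N·m²/C²)(-1.74×10⁻⁹ C)(-7.43×10⁻⁹ C)(1/0.514 − 1/0.589) = 2.88×10⁻⁸ J.
v = √(2·2.88×10⁻⁸/0.0432) = 1.15×10⁻³ m/s.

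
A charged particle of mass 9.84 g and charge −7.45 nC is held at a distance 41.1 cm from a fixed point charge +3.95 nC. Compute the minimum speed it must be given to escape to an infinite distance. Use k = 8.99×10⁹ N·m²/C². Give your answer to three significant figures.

To just escape, total mechanical energy must reach zero at infinity: ½mv²_min + U = 0, so ½mv²_min = −U = |kQq|/r.
|U| = |kQq|/r = (8.99×10⁹ N·m²/C²)(3.95×10⁻⁹)(7.45×10⁻⁹)/(0.411) = 6.44×10⁻⁷ J.
v_min = √(2|U|/m) = √(2·6.44×10⁻⁷/9.84×10⁻³) = 0.0114 m/s.

0.0114 m/s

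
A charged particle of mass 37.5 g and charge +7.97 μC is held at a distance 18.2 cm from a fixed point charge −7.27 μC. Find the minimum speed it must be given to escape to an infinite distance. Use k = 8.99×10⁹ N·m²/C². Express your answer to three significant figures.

12.4 m/s

To just escape, total mechanical energy must reach zero at infinity: ½mv²_min + U = 0, so ½mv²_min = −U = |kQq|/r.
|U| = |kQq|/r = (8.99×10⁹ N·m²/C²)(7.27×10⁻⁶)(7.97×10⁻⁶)/(0.182) = 2.86 J.
v_min = √(2|U|/m) = √(2·2.86/0.0375) = 12.4 m/s.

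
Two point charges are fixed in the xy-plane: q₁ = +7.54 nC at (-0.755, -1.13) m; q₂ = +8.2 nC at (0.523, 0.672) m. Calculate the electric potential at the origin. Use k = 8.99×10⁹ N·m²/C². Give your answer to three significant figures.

136 V

Electric potential is a scalar, so the contributions from each charge add algebraically: V = Σ kqᵢ/rᵢ.
Distances from the field point to each charge: r₁ = 1.36 m, r₂ = 0.852 m.
V = k[(7.54×10⁻⁹)/(1.36) + (8.20×10⁻⁹)/(0.852)] = 136 V.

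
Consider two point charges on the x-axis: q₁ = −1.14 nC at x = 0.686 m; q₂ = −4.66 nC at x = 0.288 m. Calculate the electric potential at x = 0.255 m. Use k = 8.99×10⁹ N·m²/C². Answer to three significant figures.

-1290 V

The total potential is the scalar sum of each charge's contribution, V = Σ kqᵢ/rᵢ.
Distances from the field point to each charge: r₁ = 0.431 m, r₂ = 0.0330 m.
V = k[(-1.14×10⁻⁹)/(0.431) + (-4.66×10⁻⁹)/(0.0330)] = -1290 V.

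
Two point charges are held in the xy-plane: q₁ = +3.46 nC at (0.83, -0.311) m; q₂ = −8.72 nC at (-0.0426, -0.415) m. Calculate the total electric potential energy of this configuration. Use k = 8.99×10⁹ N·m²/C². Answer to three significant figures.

-3.09×10⁻⁷ J

The work to assemble the configuration equals its total potential energy, U = Σ kqᵢqⱼ/rᵢⱼ over all pairs.
Pair separations: r₁₂ = 0.879 m.
U = (-3.09×10⁻⁷) = -3.09×10⁻⁷ J.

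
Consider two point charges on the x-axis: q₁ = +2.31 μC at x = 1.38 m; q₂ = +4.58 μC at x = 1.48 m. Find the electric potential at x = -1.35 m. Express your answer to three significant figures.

2.22×10⁴ V

Electric potential is a scalar, so the contributions from each charge add algebraically: V = Σ kqᵢ/rᵢ.
Distances from the field point to each charge: r₁ = 2.73 m, r₂ = 2.83 m.
V = k[(2.31×10⁻⁶)/(2.73) + (4.58×10⁻⁶)/(2.83)] = 2.22×10⁴ V.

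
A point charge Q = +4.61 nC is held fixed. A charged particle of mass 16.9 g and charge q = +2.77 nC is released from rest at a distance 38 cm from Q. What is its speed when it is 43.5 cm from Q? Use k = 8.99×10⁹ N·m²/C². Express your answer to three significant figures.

2.13×10⁻³ m/s

Only the electrostatic force acts, so mechanical energy is conserved: ½mv² = U₁ − U₂ = kQq(1/r₁ − 1/r₂).
U₁ − U₂ = (8.99×10⁹ N·m²/C²)(4.61×10⁻⁹ C)(2.77×10⁻⁹ C)(1/0.380 − 1/0.435) = 3.82×10⁻⁸ J.
v = √(2·3.82×10⁻⁸/0.0169) = 2.13×10⁻³ m/s.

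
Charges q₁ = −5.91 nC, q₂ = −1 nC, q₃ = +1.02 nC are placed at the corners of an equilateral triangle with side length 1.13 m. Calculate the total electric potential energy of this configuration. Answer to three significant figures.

-9.06×10⁻⁹ J

The assembly work is the sum of pairwise potential energies, U = Σ_{i<j} kqᵢqⱼ/rᵢⱼ.
All three pair separations equal the side length, 1.13 m.
U = (4.70×10⁻⁸) + (-4.80×10⁻⁸) + (-8.11×10⁻⁹) = -9.06×10⁻⁹ J.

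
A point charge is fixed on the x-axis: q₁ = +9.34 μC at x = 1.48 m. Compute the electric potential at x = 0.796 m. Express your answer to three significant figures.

1.23×10⁵ V

Electric potential is a scalar, so the contributions from each charge add algebraically: V = Σ kqᵢ/rᵢ.
V = k[(9.34×10⁻⁶)/(0.684)] = 1.23×10⁵ V.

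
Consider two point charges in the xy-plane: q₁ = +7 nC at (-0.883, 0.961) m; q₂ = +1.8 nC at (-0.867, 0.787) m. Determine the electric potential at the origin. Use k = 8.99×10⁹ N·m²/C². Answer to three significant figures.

Electric potential is a scalar, so the contributions from each charge add algebraically: V = Σ kqᵢ/rᵢ.
Distances from the field point to each charge: r₁ = 1.31 m, r₂ = 1.17 m.
V = k[(7.00×10⁻⁹)/(1.31) + (1.80×10⁻⁹)/(1.17)] = 62.0 V.

62.0 V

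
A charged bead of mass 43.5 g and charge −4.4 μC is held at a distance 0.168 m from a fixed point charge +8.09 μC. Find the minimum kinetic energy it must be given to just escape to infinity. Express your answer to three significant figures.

To just escape, total mechanical energy must reach zero at infinity: ½mv²_min + U = 0, so ½mv²_min = −U = |kQq|/r.
|U| = |kQq|/r = (8.99×10⁹ N·m²/C²)(8.09×10⁻⁶)(4.40×10⁻⁶)/(0.168) = 1.90 J.

1.90 J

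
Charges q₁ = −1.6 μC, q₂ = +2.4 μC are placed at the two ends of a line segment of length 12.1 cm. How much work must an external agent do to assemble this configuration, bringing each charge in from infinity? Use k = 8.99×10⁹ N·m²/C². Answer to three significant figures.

The work to assemble the configuration equals its total potential energy, U = Σ kqᵢqⱼ/rᵢⱼ over all pairs.
The separation is r = 0.121 m.
U = (-0.285) = -0.285 J.

-0.285 J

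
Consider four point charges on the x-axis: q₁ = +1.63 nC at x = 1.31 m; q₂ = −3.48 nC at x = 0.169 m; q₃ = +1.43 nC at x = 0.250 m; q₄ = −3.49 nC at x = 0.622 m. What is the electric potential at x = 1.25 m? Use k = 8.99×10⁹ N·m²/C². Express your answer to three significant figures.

Electric potential is a scalar, so the contributions from each charge add algebraically: V = Σ kqᵢ/rᵢ.
Distances from the field point to each charge: r₁ = 0.0600 m, r₂ = 1.08 m, r₃ = 1.00 m, r₄ = 0.628 m.
V = k[(1.63×10⁻⁹)/(0.0600) + (-3.48×10⁻⁹)/(1.08) + (1.43×10⁻⁹)/(1.00) + (-3.49×10⁻⁹)/(0.628)] = 178 V.

178 V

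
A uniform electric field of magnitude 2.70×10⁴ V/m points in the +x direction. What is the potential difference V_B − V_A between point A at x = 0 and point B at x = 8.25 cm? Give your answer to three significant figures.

In a uniform field, potential decreases in the direction of E: V_B − V_A = −E·Δx.
V_B − V_A = −(2.70×10⁴ V/m)(0.0825 m) = -2230 V.

-2230 V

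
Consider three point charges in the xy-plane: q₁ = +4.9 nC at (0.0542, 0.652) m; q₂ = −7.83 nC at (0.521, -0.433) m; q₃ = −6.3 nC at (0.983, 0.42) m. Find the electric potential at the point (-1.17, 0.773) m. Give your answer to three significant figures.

-24.0 V

The total potential is the scalar sum of each charge's contribution, V = Σ kqᵢ/rᵢ.
Distances from the field point to each charge: r₁ = 1.23 m, r₂ = 2.08 m, r₃ = 2.18 m.
V = k[(4.90×10⁻⁹)/(1.23) + (-7.83×10⁻⁹)/(2.08) + (-6.30×10⁻⁹)/(2.18)] = -24.0 V.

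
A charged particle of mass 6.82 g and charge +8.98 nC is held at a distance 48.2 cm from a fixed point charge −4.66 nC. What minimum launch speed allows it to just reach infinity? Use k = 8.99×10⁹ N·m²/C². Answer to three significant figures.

To just escape, total mechanical energy must reach zero at infinity: ½mv²_min + U = 0, so ½mv²_min = −U = |kQq|/r.
|U| = |kQq|/r = (8.99×10⁹ N·m²/C²)(4.66×10⁻⁹)(8.98×10⁻⁹)/(0.482) = 7.81×10⁻⁷ J.
v_min = √(2|U|/m) = √(2·7.81×10⁻⁷/6.82×10⁻³) = 0.0151 m/s.

0.0151 m/s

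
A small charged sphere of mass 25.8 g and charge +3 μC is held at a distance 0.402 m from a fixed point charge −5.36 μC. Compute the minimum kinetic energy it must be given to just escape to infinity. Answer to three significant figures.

To just escape, total mechanical energy must reach zero at infinity: ½mv²_min + U = 0, so ½mv²_min = −U = |kQq|/r.
|U| = |kQq|/r = (8.99×10⁹ N·m²/C²)(5.36×10⁻⁶)(3.00×10⁻⁶)/(0.402) = 0.360 J.

0.360 J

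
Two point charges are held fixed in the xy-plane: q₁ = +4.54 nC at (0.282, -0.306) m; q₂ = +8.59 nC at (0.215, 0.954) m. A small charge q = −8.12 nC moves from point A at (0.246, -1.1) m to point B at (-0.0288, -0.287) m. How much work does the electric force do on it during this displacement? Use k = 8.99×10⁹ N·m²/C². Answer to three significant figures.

8.38×10⁻⁷ J

The work done by the electric force is W_field = −ΔU = −q(V_B − V_A) = q(V_A − V_B).
At A: distances to the source charges are 0.795 m, 2.05 m; V_A = Σ kqᵢ/rᵢ = 88.9 V.
At B: distances to the source charges are 0.311 m, 1.26 m; V_B = Σ kqᵢ/rᵢ = 192 V.
ΔV = V_B − V_A = 103 V.
W_field = −qΔV = −(-8.12×10⁻⁹ C)(103 V) = 8.38×10⁻⁷ J.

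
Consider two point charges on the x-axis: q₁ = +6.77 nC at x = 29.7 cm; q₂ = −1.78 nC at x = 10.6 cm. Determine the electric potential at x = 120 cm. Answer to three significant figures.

Electric potential is a scalar, so the contributions from each charge add algebraically: V = Σ kqᵢ/rᵢ.
Distances from the field point to each charge: r₁ = 0.903 m, r₂ = 1.09 m.
V = k[(6.77×10⁻⁹)/(0.903) + (-1.78×10⁻⁹)/(1.09)] = 52.8 V.

52.8 V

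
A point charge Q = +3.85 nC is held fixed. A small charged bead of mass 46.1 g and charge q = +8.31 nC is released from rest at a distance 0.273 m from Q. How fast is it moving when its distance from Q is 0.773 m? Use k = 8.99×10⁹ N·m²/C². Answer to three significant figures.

5.44×10⁻³ m/s

Only the electrostatic force acts, so mechanical energy is conserved: ½mv² = U₁ − U₂ = kQq(1/r₁ − 1/r₂).
U₁ − U₂ = (8.99×10⁹ N·m²/C²)(3.85×10⁻⁹ C)(8.31×10⁻⁹ C)(1/0.273 − 1/0.773) = 6.81×10⁻⁷ J.
v = √(2·6.81×10⁻⁷/0.0461) = 5.44×10⁻³ m/s.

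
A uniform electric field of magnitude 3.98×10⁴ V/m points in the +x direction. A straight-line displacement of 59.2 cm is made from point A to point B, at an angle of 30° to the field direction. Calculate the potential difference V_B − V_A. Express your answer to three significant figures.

-2.04×10⁴ V

Only the component of displacement along E changes the potential: ΔV = −E·d·cosθ.
ΔV = −(3.98×10⁴ V/m)(0.592 m)cos30° = -2.04×10⁴ V.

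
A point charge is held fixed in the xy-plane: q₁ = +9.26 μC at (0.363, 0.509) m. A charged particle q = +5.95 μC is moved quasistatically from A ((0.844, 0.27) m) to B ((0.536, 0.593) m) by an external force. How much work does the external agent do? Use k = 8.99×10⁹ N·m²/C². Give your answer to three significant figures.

1.65 J

For quasistatic motion the external work equals the change in potential energy: W_ext = qΔV = q(V_B − V_A).
At A: distance to the source charge is 0.537 m; V_A = kq₁/r = 1.55×10⁵ V.
At B: distance to the source charge is 0.192 m; V_B = kq₁/r = 4.33×10⁵ V.
ΔV = V_B − V_A = 2.78×10⁵ V.
W_ext = qΔV = (5.95×10⁻⁶ C)(2.78×10⁵ V) = 1.65 J.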